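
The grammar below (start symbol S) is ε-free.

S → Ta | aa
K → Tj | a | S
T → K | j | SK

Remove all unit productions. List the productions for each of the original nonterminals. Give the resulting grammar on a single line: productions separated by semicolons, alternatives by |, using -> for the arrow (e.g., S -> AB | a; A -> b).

S -> Ta | aa; K -> a | Ta | Tj | aa; T -> a | j | SK | Ta | Tj | aa

Unit productions: K->S, T->K.
Unit pairs (A ⇒* B via units): (K,S), (T,K), (T,S).
S: inherits non-unit rules of {S} → Ta | aa.
K: inherits non-unit rules of {K, S} → Ta | Tj | a | aa.
T: inherits non-unit rules of {K, S, T} → SK | Ta | Tj | a | aa | j.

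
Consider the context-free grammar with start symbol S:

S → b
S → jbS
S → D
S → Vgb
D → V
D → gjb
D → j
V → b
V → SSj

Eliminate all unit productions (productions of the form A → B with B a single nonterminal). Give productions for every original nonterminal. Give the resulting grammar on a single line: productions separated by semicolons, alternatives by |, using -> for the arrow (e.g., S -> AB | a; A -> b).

S -> b | j | SSj | Vgb | gjb | jbS; D -> b | j | SSj | gjb; V -> b | SSj

Unit productions: D->V, S->D.
Unit pairs (A ⇒* B via units): (D,V), (S,D), (S,V).
S: inherits non-unit rules of {D, S, V} → SSj | Vgb | b | gjb | j | jbS.
D: inherits non-unit rules of {D, V} → SSj | b | gjb | j.
V: inherits non-unit rules of {V} → SSj | b.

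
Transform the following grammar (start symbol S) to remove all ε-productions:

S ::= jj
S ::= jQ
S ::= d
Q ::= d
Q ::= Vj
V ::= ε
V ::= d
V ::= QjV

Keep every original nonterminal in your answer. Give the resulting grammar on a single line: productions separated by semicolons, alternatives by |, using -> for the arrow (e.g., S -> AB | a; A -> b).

Nullable set: {V}.
Q -> Vj: V nullable, giving Vj | j.
Drop V -> ε.
V -> QjV: V nullable, giving Qj | QjV.
Unchanged (no nullable symbols): S -> d; S -> jQ; S -> jj; Q -> d; V -> d.

S -> d | jQ | jj; Q -> d | j | Vj; V -> d | Qj | QjV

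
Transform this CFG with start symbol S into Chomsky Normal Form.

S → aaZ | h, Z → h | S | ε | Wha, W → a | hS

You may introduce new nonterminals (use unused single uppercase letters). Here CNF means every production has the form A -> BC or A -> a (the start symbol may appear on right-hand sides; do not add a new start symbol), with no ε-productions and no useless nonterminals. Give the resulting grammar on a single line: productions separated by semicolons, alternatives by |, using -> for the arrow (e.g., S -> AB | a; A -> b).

Nullable: {Z}; after ε-elimination: S -> h | aa | aaZ; W -> a | hS; Z -> S | h | Wha.
After unit-elimination: S -> h | aa | aaZ; W -> a | hS; Z -> h | aa | Wha | aaZ.
TERM: introduce A -> a, B -> h and substitute in every rule of length ≥2.
BIN: S -> AAZ becomes S -> AC, C -> AZ; Z -> AAZ becomes Z -> AD, D -> AZ; Z -> WBA becomes Z -> WE, E -> BA.

S -> h | AA | AC; A -> a; B -> h; C -> AZ; D -> AZ; E -> BA; W -> a | BS; Z -> h | AA | AD | WE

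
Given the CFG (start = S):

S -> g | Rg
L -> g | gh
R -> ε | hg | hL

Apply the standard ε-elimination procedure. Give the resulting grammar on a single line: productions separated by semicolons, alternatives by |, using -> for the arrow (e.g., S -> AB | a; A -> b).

Nullable set: {R}.
S -> Rg: R nullable, giving Rg | g.
Drop R -> ε.
Unchanged (no nullable symbols): S -> g; L -> g; L -> gh; R -> hL; R -> hg.

S -> g | Rg; L -> g | gh; R -> hL | hg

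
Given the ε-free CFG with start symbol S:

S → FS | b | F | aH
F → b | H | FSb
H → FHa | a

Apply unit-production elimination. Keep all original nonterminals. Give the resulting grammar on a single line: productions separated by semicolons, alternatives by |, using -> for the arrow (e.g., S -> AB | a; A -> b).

S -> a | b | FS | aH | FHa | FSb; F -> a | b | FHa | FSb; H -> a | FHa

Unit productions: F->H, S->F.
Unit pairs (A ⇒* B via units): (F,H), (S,F), (S,H).
S: inherits non-unit rules of {F, H, S} → FHa | FS | FSb | a | aH | b.
F: inherits non-unit rules of {F, H} → FHa | FSb | a | b.
H: inherits non-unit rules of {H} → FHa | a.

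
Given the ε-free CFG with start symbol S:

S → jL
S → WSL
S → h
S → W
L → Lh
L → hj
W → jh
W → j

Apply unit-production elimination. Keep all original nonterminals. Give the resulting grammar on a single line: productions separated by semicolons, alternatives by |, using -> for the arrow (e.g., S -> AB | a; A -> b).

Unit productions: S->W.
Unit pairs (A ⇒* B via units): (S,W).
S: inherits non-unit rules of {S, W} → WSL | h | j | jL | jh.
L: inherits non-unit rules of {L} → Lh | hj.
W: inherits non-unit rules of {W} → j | jh.

S -> h | j | jL | jh | WSL; L -> Lh | hj; W -> j | jh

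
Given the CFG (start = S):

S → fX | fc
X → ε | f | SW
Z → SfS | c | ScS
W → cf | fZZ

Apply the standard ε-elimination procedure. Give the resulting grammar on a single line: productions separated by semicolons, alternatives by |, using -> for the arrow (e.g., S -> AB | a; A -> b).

S -> f | fX | fc; W -> cf | fZZ; X -> f | SW; Z -> c | ScS | SfS

Nullable set: {X}.
S -> fX: X nullable, giving f | fX.
Drop X -> ε.
Unchanged (no nullable symbols): S -> fc; W -> cf; W -> fZZ; X -> SW; X -> f; Z -> ScS; Z -> SfS; Z -> c.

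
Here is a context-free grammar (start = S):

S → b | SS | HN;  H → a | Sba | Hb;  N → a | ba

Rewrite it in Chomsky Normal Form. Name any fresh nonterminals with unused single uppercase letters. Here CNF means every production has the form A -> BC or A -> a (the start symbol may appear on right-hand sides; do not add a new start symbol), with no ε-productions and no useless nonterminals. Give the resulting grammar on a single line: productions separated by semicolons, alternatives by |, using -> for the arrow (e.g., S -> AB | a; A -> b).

No ε-productions.
No unit productions to eliminate.
TERM: introduce B -> a, A -> b and substitute in every rule of length ≥2.
BIN: H -> SAB becomes H -> SC, C -> AB.

S -> b | HN | SS; A -> b; B -> a; C -> AB; H -> a | HA | SC; N -> a | AB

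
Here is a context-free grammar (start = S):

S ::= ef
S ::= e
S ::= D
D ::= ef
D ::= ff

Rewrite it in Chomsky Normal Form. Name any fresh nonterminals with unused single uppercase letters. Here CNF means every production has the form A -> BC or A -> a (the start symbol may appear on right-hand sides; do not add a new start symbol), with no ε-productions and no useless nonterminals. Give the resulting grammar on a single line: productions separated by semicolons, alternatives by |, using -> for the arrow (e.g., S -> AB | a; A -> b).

No ε-productions.
After unit-elimination: S -> e | ef | ff; D -> ef | ff.
TERM: introduce A -> e, B -> f and substitute in every rule of length ≥2.
Drop unreachable/unproductive: D.

S -> e | AB | BB; A -> e; B -> f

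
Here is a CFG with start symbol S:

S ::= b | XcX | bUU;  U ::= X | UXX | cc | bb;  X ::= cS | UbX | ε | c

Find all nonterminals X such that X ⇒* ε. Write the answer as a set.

Directly nullable (have an ε-rule): {X}.
U is nullable via U -> X (every symbol on the right is already known nullable).
Not nullable: S — each has a terminal in every rule's right-hand side or depends on a non-nullable symbol.

{U, X}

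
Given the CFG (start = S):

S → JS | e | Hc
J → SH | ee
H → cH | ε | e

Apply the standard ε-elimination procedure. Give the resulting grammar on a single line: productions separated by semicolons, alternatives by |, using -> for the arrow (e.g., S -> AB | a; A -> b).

S -> c | e | Hc | JS; H -> c | e | cH; J -> S | SH | ee

Nullable set: {H}.
S -> Hc: H nullable, giving Hc | c.
Drop H -> ε.
H -> cH: H nullable, giving c | cH.
J -> SH: H nullable, giving S | SH.
Unchanged (no nullable symbols): S -> JS; S -> e; H -> e; J -> ee.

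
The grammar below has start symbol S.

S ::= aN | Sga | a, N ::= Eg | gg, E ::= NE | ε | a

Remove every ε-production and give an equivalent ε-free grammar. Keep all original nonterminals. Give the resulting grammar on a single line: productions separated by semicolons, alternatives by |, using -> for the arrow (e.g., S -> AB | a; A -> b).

S -> a | aN | Sga; E -> N | a | NE; N -> g | Eg | gg

Nullable set: {E}.
Drop E -> ε.
E -> NE: E nullable, giving N | NE.
N -> Eg: E nullable, giving Eg | g.
Unchanged (no nullable symbols): S -> Sga; S -> a; S -> aN; E -> a; N -> gg.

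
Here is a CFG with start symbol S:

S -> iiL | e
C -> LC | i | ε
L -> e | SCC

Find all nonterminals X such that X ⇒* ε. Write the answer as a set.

{C}

Directly nullable (have an ε-rule): {C}.
Not nullable: L, S — each has a terminal in every rule's right-hand side or depends on a non-nullable symbol.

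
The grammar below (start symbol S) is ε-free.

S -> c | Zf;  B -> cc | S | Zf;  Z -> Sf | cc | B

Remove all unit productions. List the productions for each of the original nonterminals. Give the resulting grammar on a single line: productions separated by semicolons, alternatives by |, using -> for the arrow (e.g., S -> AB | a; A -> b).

Unit productions: B->S, Z->B.
Unit pairs (A ⇒* B via units): (B,S), (Z,B), (Z,S).
S: inherits non-unit rules of {S} → Zf | c.
B: inherits non-unit rules of {B, S} → Zf | c | cc.
Z: inherits non-unit rules of {B, S, Z} → Sf | Zf | c | cc.

S -> c | Zf; B -> c | Zf | cc; Z -> c | Sf | Zf | cc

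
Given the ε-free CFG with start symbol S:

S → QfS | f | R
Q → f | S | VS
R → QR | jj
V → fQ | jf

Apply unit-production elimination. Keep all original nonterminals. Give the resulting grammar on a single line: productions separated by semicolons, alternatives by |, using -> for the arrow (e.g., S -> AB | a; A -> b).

S -> f | QR | jj | QfS; Q -> f | QR | VS | jj | QfS; R -> QR | jj; V -> fQ | jf

Unit productions: Q->S, S->R.
Unit pairs (A ⇒* B via units): (Q,R), (Q,S), (S,R).
S: inherits non-unit rules of {R, S} → QR | QfS | f | jj.
Q: inherits non-unit rules of {Q, R, S} → QR | QfS | VS | f | jj.
R: inherits non-unit rules of {R} → QR | jj.
V: inherits non-unit rules of {V} → fQ | jf.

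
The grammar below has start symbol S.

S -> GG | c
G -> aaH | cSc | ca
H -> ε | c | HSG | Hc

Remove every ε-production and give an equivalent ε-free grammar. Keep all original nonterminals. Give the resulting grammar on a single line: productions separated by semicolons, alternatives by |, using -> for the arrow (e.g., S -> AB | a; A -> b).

Nullable set: {H}.
G -> aaH: H nullable, giving aa | aaH.
Drop H -> ε.
H -> HSG: H nullable, giving HSG | SG.
H -> Hc: H nullable, giving Hc | c.
Unchanged (no nullable symbols): S -> GG; S -> c; G -> cSc; G -> ca; H -> c.

S -> c | GG; G -> aa | ca | aaH | cSc; H -> c | Hc | SG | HSG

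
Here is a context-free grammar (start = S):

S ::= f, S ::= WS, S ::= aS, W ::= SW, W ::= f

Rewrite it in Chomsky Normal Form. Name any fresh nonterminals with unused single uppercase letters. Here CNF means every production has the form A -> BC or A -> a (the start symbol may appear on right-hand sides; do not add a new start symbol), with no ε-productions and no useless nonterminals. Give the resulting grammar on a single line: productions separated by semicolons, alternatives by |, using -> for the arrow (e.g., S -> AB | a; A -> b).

S -> f | AS | WS; A -> a; W -> f | SW

No ε-productions.
No unit productions to eliminate.
TERM: introduce A -> a and substitute in every rule of length ≥2.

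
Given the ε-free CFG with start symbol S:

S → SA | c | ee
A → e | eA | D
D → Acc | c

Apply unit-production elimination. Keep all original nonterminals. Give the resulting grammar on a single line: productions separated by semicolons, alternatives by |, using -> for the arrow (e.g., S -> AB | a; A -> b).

S -> c | SA | ee; A -> c | e | eA | Acc; D -> c | Acc

Unit productions: A->D.
Unit pairs (A ⇒* B via units): (A,D).
S: inherits non-unit rules of {S} → SA | c | ee.
A: inherits non-unit rules of {A, D} → Acc | c | e | eA.
D: inherits non-unit rules of {D} → Acc | c.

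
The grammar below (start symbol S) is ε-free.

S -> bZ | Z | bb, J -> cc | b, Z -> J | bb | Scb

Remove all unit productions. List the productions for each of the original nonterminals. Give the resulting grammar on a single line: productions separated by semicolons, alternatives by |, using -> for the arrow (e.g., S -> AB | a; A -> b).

S -> b | bZ | bb | cc | Scb; J -> b | cc; Z -> b | bb | cc | Scb

Unit productions: S->Z, Z->J.
Unit pairs (A ⇒* B via units): (S,J), (S,Z), (Z,J).
S: inherits non-unit rules of {J, S, Z} → Scb | b | bZ | bb | cc.
J: inherits non-unit rules of {J} → b | cc.
Z: inherits non-unit rules of {J, Z} → Scb | b | bb | cc.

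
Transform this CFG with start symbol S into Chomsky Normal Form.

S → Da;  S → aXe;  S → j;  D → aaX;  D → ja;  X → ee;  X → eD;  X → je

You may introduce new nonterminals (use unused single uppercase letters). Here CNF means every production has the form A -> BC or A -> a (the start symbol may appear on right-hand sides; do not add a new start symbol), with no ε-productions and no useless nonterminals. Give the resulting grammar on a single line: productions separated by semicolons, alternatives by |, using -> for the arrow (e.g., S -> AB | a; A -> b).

S -> j | AF | DA; A -> a; B -> j; C -> e; D -> AE | BA; E -> AX; F -> XC; X -> BC | CC | CD

No ε-productions.
No unit productions to eliminate.
TERM: introduce A -> a, C -> e, B -> j and substitute in every rule of length ≥2.
BIN: D -> AAX becomes D -> AE, E -> AX; S -> AXC becomes S -> AF, F -> XC.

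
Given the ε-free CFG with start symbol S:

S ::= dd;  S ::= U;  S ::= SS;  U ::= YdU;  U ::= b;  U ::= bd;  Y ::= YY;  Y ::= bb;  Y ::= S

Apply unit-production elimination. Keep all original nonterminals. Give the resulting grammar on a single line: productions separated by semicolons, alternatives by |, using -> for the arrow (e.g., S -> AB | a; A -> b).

S -> b | SS | bd | dd | YdU; U -> b | bd | YdU; Y -> b | SS | YY | bb | bd | dd | YdU

Unit productions: S->U, Y->S.
Unit pairs (A ⇒* B via units): (S,U), (Y,S), (Y,U).
S: inherits non-unit rules of {S, U} → SS | YdU | b | bd | dd.
U: inherits non-unit rules of {U} → YdU | b | bd.
Y: inherits non-unit rules of {S, U, Y} → SS | YY | YdU | b | bb | bd | dd.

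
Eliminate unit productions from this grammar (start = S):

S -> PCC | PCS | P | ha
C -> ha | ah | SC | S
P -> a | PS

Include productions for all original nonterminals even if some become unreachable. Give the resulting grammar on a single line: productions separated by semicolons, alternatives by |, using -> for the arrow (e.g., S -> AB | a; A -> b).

S -> a | PS | ha | PCC | PCS; C -> a | PS | SC | ah | ha | PCC | PCS; P -> a | PS

Unit productions: C->S, S->P.
Unit pairs (A ⇒* B via units): (C,P), (C,S), (S,P).
S: inherits non-unit rules of {P, S} → PCC | PCS | PS | a | ha.
C: inherits non-unit rules of {C, P, S} → PCC | PCS | PS | SC | a | ah | ha.
P: inherits non-unit rules of {P} → PS | a.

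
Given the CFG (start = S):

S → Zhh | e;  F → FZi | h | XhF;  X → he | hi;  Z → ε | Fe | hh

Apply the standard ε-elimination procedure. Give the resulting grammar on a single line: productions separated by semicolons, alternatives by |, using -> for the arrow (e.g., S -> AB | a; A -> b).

Nullable set: {Z}.
S -> Zhh: Z nullable, giving Zhh | hh.
F -> FZi: Z nullable, giving FZi | Fi.
Drop Z -> ε.
Unchanged (no nullable symbols): S -> e; F -> XhF; F -> h; X -> he; X -> hi; Z -> Fe; Z -> hh.

S -> e | hh | Zhh; F -> h | Fi | FZi | XhF; X -> he | hi; Z -> Fe | hh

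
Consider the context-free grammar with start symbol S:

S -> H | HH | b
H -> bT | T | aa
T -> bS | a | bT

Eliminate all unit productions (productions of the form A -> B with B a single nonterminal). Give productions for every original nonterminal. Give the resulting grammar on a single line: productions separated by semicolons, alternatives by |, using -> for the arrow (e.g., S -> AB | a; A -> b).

Unit productions: H->T, S->H.
Unit pairs (A ⇒* B via units): (H,T), (S,H), (S,T).
S: inherits non-unit rules of {H, S, T} → HH | a | aa | b | bS | bT.
H: inherits non-unit rules of {H, T} → a | aa | bS | bT.
T: inherits non-unit rules of {T} → a | bS | bT.

S -> a | b | HH | aa | bS | bT; H -> a | aa | bS | bT; T -> a | bS | bT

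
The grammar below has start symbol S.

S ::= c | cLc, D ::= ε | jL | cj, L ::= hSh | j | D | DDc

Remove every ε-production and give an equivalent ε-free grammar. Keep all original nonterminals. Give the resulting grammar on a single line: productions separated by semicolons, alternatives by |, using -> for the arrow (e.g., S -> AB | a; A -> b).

S -> c | cc | cLc; D -> j | cj | jL; L -> D | c | j | Dc | DDc | hSh

Nullable set: {D, L}.
S -> cLc: L nullable, giving cLc | cc.
Drop D -> ε.
D -> jL: L nullable, giving j | jL.
L -> D: D nullable, giving D.
L -> DDc: D, D nullable, giving DDc | Dc | c.
Unchanged (no nullable symbols): S -> c; D -> cj; L -> hSh; L -> j.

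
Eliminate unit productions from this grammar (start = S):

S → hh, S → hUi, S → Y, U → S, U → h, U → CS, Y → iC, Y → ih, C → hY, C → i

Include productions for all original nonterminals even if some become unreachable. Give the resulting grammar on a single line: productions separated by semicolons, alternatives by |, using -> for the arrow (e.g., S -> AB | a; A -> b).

S -> hh | iC | ih | hUi; C -> i | hY; U -> h | CS | hh | iC | ih | hUi; Y -> iC | ih

Unit productions: S->Y, U->S.
Unit pairs (A ⇒* B via units): (S,Y), (U,S), (U,Y).
S: inherits non-unit rules of {S, Y} → hUi | hh | iC | ih.
C: inherits non-unit rules of {C} → hY | i.
U: inherits non-unit rules of {S, U, Y} → CS | h | hUi | hh | iC | ih.
Y: inherits non-unit rules of {Y} → iC | ih.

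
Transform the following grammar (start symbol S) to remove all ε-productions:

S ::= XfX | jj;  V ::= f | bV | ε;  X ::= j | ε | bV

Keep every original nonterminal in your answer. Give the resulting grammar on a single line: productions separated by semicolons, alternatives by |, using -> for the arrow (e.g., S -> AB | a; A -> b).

Nullable set: {V, X}.
S -> XfX: X, X nullable, giving Xf | XfX | f | fX.
Drop V -> ε.
V -> bV: V nullable, giving b | bV.
Drop X -> ε.
X -> bV: V nullable, giving b | bV.
Unchanged (no nullable symbols): S -> jj; V -> f; X -> j.

S -> f | Xf | fX | jj | XfX; V -> b | f | bV; X -> b | j | bV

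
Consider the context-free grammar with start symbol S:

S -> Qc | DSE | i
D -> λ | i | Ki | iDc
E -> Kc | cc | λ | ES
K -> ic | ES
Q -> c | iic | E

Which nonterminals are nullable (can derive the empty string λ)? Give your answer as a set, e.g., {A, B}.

Directly nullable (have an ε-rule): {D, E}.
Q is nullable via Q -> E (every symbol on the right is already known nullable).
Not nullable: K, S — each has a terminal in every rule's right-hand side or depends on a non-nullable symbol.

{D, E, Q}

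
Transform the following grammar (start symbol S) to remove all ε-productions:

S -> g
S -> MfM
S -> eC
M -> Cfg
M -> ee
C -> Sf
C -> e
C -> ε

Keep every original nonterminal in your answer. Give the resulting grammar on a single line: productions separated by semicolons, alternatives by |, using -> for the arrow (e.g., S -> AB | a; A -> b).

Nullable set: {C}.
S -> eC: C nullable, giving e | eC.
Drop C -> ε.
M -> Cfg: C nullable, giving Cfg | fg.
Unchanged (no nullable symbols): S -> MfM; S -> g; C -> Sf; C -> e; M -> ee.

S -> e | g | eC | MfM; C -> e | Sf; M -> ee | fg | Cfg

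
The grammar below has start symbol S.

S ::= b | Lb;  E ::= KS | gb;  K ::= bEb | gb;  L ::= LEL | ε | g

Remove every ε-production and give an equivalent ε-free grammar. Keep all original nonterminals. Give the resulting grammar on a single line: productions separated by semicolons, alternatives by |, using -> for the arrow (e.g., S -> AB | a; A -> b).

Nullable set: {L}.
S -> Lb: L nullable, giving Lb | b.
Drop L -> ε.
L -> LEL: L, L nullable, giving E | EL | LE | LEL.
Unchanged (no nullable symbols): S -> b; E -> KS; E -> gb; K -> bEb; K -> gb; L -> g.

S -> b | Lb; E -> KS | gb; K -> gb | bEb; L -> E | g | EL | LE | LEL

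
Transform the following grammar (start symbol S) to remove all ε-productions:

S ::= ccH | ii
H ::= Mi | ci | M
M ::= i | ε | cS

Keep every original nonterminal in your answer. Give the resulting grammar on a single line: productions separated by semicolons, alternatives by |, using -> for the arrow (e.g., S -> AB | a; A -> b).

Nullable set: {H, M}.
S -> ccH: H nullable, giving cc | ccH.
H -> M: M nullable, giving M.
H -> Mi: M nullable, giving Mi | i.
Drop M -> ε.
Unchanged (no nullable symbols): S -> ii; H -> ci; M -> cS; M -> i.

S -> cc | ii | ccH; H -> M | i | Mi | ci; M -> i | cS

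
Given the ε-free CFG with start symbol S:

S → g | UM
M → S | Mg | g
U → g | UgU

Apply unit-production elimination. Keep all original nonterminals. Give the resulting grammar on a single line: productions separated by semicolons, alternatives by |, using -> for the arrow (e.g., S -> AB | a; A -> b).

Unit productions: M->S.
Unit pairs (A ⇒* B via units): (M,S).
S: inherits non-unit rules of {S} → UM | g.
M: inherits non-unit rules of {M, S} → Mg | UM | g.
U: inherits non-unit rules of {U} → UgU | g.

S -> g | UM; M -> g | Mg | UM; U -> g | UgU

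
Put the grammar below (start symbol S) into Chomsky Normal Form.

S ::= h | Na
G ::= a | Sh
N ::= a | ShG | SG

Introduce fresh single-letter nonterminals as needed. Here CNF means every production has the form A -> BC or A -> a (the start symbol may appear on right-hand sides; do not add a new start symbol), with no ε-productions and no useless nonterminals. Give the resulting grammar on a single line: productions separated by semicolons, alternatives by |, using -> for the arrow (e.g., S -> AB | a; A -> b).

S -> h | NB; A -> h; B -> a; C -> AG; G -> a | SA; N -> a | SC | SG

No ε-productions.
No unit productions to eliminate.
TERM: introduce B -> a, A -> h and substitute in every rule of length ≥2.
BIN: N -> SAG becomes N -> SC, C -> AG.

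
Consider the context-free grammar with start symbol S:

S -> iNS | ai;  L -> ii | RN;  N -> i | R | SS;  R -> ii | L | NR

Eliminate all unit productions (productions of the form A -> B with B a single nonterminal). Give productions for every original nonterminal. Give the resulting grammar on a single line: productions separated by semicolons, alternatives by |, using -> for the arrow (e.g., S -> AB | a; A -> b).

S -> ai | iNS; L -> RN | ii; N -> i | NR | RN | SS | ii; R -> NR | RN | ii

Unit productions: N->R, R->L.
Unit pairs (A ⇒* B via units): (N,L), (N,R), (R,L).
S: inherits non-unit rules of {S} → ai | iNS.
L: inherits non-unit rules of {L} → RN | ii.
N: inherits non-unit rules of {L, N, R} → NR | RN | SS | i | ii.
R: inherits non-unit rules of {L, R} → NR | RN | ii.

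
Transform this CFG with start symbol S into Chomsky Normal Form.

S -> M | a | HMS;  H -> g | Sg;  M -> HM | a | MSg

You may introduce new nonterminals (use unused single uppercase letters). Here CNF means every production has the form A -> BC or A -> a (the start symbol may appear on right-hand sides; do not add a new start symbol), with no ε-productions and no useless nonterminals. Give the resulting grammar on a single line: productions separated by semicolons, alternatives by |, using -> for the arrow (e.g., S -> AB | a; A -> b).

S -> a | HC | HM | MD; A -> g; B -> SA; C -> MS; D -> SA; H -> g | SA; M -> a | HM | MB

No ε-productions.
After unit-elimination: S -> a | HM | HMS | MSg; H -> g | Sg; M -> a | HM | MSg.
TERM: introduce A -> g and substitute in every rule of length ≥2.
BIN: M -> MSA becomes M -> MB, B -> SA; S -> HMS becomes S -> HC, C -> MS; S -> MSA becomes S -> MD, D -> SA.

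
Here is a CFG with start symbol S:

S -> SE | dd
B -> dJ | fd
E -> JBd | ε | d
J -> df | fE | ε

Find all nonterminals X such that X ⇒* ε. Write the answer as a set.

Directly nullable (have an ε-rule): {E, J}.
Not nullable: B, S — each has a terminal in every rule's right-hand side or depends on a non-nullable symbol.

{E, J}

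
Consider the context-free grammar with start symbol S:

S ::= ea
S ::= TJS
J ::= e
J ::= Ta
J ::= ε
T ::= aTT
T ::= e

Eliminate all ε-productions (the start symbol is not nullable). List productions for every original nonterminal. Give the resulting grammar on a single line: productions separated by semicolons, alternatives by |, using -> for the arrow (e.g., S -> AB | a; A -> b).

S -> TS | ea | TJS; J -> e | Ta; T -> e | aTT

Nullable set: {J}.
S -> TJS: J nullable, giving TJS | TS.
Drop J -> ε.
Unchanged (no nullable symbols): S -> ea; J -> Ta; J -> e; T -> aTT; T -> e.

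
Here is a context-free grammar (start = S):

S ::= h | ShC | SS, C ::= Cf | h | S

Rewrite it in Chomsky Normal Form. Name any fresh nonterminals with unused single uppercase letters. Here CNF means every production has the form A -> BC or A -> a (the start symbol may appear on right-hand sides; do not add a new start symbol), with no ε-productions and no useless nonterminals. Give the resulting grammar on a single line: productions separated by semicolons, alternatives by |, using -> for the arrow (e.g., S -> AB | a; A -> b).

No ε-productions.
After unit-elimination: S -> h | SS | ShC; C -> h | Cf | SS | ShC.
TERM: introduce A -> f, B -> h and substitute in every rule of length ≥2.
BIN: C -> SBC becomes C -> SD, D -> BC; S -> SBC becomes S -> SE, E -> BC.

S -> h | SE | SS; A -> f; B -> h; C -> h | CA | SD | SS; D -> BC; E -> BC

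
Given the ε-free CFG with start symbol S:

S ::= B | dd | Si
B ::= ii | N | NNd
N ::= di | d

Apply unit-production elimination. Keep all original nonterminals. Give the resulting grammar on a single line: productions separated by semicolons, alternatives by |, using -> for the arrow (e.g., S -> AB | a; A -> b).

S -> d | Si | dd | di | ii | NNd; B -> d | di | ii | NNd; N -> d | di

Unit productions: B->N, S->B.
Unit pairs (A ⇒* B via units): (B,N), (S,B), (S,N).
S: inherits non-unit rules of {B, N, S} → NNd | Si | d | dd | di | ii.
B: inherits non-unit rules of {B, N} → NNd | d | di | ii.
N: inherits non-unit rules of {N} → d | di.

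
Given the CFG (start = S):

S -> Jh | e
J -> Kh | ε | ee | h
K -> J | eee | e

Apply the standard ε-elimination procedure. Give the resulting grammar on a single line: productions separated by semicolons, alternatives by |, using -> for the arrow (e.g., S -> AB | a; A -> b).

Nullable set: {J, K}.
S -> Jh: J nullable, giving Jh | h.
Drop J -> ε.
J -> Kh: K nullable, giving Kh | h.
K -> J: J nullable, giving J.
Unchanged (no nullable symbols): S -> e; J -> ee; J -> h; K -> e; K -> eee.

S -> e | h | Jh; J -> h | Kh | ee; K -> J | e | eee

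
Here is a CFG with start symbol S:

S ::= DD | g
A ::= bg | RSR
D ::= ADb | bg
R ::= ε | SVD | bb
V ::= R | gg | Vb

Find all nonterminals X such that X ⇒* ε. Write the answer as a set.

{R, V}

Directly nullable (have an ε-rule): {R}.
V is nullable via V -> R (every symbol on the right is already known nullable).
Not nullable: A, D, S — each has a terminal in every rule's right-hand side or depends on a non-nullable symbol.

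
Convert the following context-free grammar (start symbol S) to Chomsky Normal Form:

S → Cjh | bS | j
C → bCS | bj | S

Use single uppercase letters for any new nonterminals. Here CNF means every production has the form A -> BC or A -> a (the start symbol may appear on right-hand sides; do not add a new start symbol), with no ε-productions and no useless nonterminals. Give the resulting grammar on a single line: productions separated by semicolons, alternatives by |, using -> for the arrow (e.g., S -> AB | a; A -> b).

S -> j | CG | DS; A -> j; B -> h; C -> j | CE | DA | DF | DS; D -> b; E -> AB; F -> CS; G -> AB

No ε-productions.
After unit-elimination: S -> j | bS | Cjh; C -> j | bS | bj | Cjh | bCS.
TERM: introduce D -> b, B -> h, A -> j and substitute in every rule of length ≥2.
BIN: C -> CAB becomes C -> CE, E -> AB; C -> DCS becomes C -> DF, F -> CS; S -> CAB becomes S -> CG, G -> AB.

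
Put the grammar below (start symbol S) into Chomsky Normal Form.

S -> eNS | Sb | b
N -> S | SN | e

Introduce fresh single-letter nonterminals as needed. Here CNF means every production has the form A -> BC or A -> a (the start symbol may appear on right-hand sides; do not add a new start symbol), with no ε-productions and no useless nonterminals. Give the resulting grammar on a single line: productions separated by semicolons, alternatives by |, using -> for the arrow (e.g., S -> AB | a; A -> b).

S -> b | BD | SA; A -> b; B -> e; C -> NS; D -> NS; N -> b | e | BC | SA | SN

No ε-productions.
After unit-elimination: S -> b | Sb | eNS; N -> b | e | SN | Sb | eNS.
TERM: introduce A -> b, B -> e and substitute in every rule of length ≥2.
BIN: N -> BNS becomes N -> BC, C -> NS; S -> BNS becomes S -> BD, D -> NS.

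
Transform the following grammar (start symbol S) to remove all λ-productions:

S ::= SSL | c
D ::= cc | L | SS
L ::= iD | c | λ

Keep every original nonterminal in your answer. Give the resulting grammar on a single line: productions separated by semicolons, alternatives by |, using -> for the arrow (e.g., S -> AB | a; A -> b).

Nullable set: {D, L}.
S -> SSL: L nullable, giving SS | SSL.
D -> L: L nullable, giving L.
Drop L -> λ.
L -> iD: D nullable, giving i | iD.
Unchanged (no nullable symbols): S -> c; D -> SS; D -> cc; L -> c.

S -> c | SS | SSL; D -> L | SS | cc; L -> c | i | iD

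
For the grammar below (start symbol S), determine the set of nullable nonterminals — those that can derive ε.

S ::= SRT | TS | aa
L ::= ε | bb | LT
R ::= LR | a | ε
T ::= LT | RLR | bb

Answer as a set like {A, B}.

Directly nullable (have an ε-rule): {L, R}.
T is nullable via T -> RLR (every symbol on the right is already known nullable).
Not nullable: S — each has a terminal in every rule's right-hand side or depends on a non-nullable symbol.

{L, R, T}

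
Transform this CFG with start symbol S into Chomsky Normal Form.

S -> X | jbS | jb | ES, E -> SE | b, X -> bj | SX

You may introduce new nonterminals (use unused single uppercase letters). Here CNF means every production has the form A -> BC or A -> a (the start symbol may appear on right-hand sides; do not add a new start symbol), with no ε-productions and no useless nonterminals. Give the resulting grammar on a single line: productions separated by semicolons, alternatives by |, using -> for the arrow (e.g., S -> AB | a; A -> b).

No ε-productions.
After unit-elimination: S -> ES | SX | bj | jb | jbS; E -> b | SE; X -> SX | bj.
TERM: introduce A -> b, B -> j and substitute in every rule of length ≥2.
BIN: S -> BAS becomes S -> BC, C -> AS.

S -> AB | BA | BC | ES | SX; A -> b; B -> j; C -> AS; E -> b | SE; X -> AB | SX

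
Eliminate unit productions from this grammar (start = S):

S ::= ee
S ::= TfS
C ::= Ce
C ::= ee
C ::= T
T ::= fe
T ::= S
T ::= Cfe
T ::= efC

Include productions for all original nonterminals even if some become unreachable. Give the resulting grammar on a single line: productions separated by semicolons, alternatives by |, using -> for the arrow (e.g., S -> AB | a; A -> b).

S -> ee | TfS; C -> Ce | ee | fe | Cfe | TfS | efC; T -> ee | fe | Cfe | TfS | efC

Unit productions: C->T, T->S.
Unit pairs (A ⇒* B via units): (C,S), (C,T), (T,S).
S: inherits non-unit rules of {S} → TfS | ee.
C: inherits non-unit rules of {C, S, T} → Ce | Cfe | TfS | ee | efC | fe.
T: inherits non-unit rules of {S, T} → Cfe | TfS | ee | efC | fe.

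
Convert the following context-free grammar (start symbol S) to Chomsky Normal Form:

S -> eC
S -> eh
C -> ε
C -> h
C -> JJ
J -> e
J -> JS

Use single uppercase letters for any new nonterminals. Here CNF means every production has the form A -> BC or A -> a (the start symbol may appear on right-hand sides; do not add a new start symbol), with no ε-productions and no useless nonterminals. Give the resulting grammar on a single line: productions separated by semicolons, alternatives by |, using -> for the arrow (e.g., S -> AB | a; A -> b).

Nullable: {C}; after ε-elimination: S -> e | eC | eh; C -> h | JJ; J -> e | JS.
No unit productions to eliminate.
TERM: introduce A -> e, B -> h and substitute in every rule of length ≥2.

S -> e | AB | AC; A -> e; B -> h; C -> h | JJ; J -> e | JS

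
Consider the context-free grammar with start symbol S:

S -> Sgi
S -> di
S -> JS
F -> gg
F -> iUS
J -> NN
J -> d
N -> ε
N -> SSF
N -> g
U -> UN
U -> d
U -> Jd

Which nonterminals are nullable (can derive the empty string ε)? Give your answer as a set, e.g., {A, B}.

{J, N}

Directly nullable (have an ε-rule): {N}.
J is nullable via J -> NN (every symbol on the right is already known nullable).
Not nullable: F, S, U — each has a terminal in every rule's right-hand side or depends on a non-nullable symbol.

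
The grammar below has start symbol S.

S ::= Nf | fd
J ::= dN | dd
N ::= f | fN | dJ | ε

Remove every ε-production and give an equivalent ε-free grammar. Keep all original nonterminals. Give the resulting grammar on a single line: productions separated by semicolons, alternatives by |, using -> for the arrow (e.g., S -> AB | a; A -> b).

Nullable set: {N}.
S -> Nf: N nullable, giving Nf | f.
J -> dN: N nullable, giving d | dN.
Drop N -> ε.
N -> fN: N nullable, giving f | fN.
Unchanged (no nullable symbols): S -> fd; J -> dd; N -> dJ; N -> f.

S -> f | Nf | fd; J -> d | dN | dd; N -> f | dJ | fN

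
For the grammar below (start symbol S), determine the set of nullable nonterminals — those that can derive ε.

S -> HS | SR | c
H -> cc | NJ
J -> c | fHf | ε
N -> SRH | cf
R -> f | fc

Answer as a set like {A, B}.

Directly nullable (have an ε-rule): {J}.
Not nullable: H, N, R, S — each has a terminal in every rule's right-hand side or depends on a non-nullable symbol.

{J}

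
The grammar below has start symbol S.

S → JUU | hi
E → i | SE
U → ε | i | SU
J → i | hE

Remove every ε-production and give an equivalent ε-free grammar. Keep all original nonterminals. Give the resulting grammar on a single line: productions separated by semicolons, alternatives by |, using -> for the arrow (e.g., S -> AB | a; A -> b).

S -> J | JU | hi | JUU; E -> i | SE; J -> i | hE; U -> S | i | SU

Nullable set: {U}.
S -> JUU: U, U nullable, giving J | JU | JUU.
Drop U -> ε.
U -> SU: U nullable, giving S | SU.
Unchanged (no nullable symbols): S -> hi; E -> SE; E -> i; J -> hE; J -> i; U -> i.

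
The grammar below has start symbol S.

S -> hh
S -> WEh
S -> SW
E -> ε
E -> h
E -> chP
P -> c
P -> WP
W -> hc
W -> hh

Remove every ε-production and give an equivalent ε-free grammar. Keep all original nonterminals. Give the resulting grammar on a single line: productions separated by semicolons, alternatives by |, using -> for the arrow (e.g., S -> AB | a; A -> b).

S -> SW | Wh | hh | WEh; E -> h | chP; P -> c | WP; W -> hc | hh

Nullable set: {E}.
S -> WEh: E nullable, giving WEh | Wh.
Drop E -> ε.
Unchanged (no nullable symbols): S -> SW; S -> hh; E -> chP; E -> h; P -> WP; P -> c; W -> hc; W -> hh.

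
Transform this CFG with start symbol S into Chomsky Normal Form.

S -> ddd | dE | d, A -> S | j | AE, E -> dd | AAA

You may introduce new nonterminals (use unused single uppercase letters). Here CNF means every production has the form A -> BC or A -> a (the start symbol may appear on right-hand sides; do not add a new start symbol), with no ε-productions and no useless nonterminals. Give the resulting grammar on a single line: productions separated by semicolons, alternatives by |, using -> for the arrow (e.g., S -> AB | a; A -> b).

S -> d | BE | BF; A -> d | j | AE | BC | BE; B -> d; C -> BB; D -> AA; E -> AD | BB; F -> BB

No ε-productions.
After unit-elimination: S -> d | dE | ddd; A -> d | j | AE | dE | ddd; E -> dd | AAA.
TERM: introduce B -> d and substitute in every rule of length ≥2.
BIN: A -> BBB becomes A -> BC, C -> BB; E -> AAA becomes E -> AD, D -> AA; S -> BBB becomes S -> BF, F -> BB.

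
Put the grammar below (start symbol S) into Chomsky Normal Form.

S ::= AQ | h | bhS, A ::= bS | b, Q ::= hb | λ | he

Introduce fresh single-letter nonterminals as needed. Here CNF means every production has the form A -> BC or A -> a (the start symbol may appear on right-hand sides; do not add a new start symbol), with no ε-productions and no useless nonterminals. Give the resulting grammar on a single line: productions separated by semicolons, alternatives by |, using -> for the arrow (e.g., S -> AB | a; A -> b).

Nullable: {Q}; after ε-elimination: S -> A | h | AQ | bhS; A -> b | bS; Q -> hb | he.
After unit-elimination: S -> b | h | AQ | bS | bhS; A -> b | bS; Q -> hb | he.
TERM: introduce B -> b, D -> e, C -> h and substitute in every rule of length ≥2.
BIN: S -> BCS becomes S -> BE, E -> CS.

S -> b | h | AQ | BE | BS; A -> b | BS; B -> b; C -> h; D -> e; E -> CS; Q -> CB | CD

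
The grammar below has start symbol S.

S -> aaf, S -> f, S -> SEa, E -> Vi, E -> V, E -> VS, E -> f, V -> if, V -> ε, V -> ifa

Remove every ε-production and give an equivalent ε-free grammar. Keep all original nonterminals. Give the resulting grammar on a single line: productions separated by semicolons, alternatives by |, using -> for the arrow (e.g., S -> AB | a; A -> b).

Nullable set: {E, V}.
S -> SEa: E nullable, giving SEa | Sa.
E -> V: V nullable, giving V.
E -> VS: V nullable, giving S | VS.
E -> Vi: V nullable, giving Vi | i.
Drop V -> ε.
Unchanged (no nullable symbols): S -> aaf; S -> f; E -> f; V -> if; V -> ifa.

S -> f | Sa | SEa | aaf; E -> S | V | f | i | VS | Vi; V -> if | ifa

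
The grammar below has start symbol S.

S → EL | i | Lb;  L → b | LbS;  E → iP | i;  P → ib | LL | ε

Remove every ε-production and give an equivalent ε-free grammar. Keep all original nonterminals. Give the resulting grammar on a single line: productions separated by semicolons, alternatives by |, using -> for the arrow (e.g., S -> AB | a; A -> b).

Nullable set: {P}.
E -> iP: P nullable, giving i | iP.
Drop P -> ε.
Unchanged (no nullable symbols): S -> EL; S -> Lb; S -> i; E -> i; L -> LbS; L -> b; P -> LL; P -> ib.

S -> i | EL | Lb; E -> i | iP; L -> b | LbS; P -> LL | ib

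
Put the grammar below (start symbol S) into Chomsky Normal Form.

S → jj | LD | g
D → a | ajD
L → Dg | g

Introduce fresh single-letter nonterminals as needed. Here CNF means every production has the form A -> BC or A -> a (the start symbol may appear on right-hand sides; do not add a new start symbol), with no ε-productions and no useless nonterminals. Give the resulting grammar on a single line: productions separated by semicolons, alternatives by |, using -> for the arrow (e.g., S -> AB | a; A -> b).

No ε-productions.
No unit productions to eliminate.
TERM: introduce A -> a, C -> g, B -> j and substitute in every rule of length ≥2.
BIN: D -> ABD becomes D -> AE, E -> BD.

S -> g | BB | LD; A -> a; B -> j; C -> g; D -> a | AE; E -> BD; L -> g | DC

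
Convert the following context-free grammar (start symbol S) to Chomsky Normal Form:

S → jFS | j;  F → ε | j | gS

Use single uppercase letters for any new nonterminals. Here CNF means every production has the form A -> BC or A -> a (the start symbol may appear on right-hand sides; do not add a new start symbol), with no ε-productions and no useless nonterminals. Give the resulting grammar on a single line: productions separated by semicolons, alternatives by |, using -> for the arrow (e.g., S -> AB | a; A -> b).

Nullable: {F}; after ε-elimination: S -> j | jS | jFS; F -> j | gS.
No unit productions to eliminate.
TERM: introduce A -> g, B -> j and substitute in every rule of length ≥2.
BIN: S -> BFS becomes S -> BC, C -> FS.

S -> j | BC | BS; A -> g; B -> j; C -> FS; F -> j | AS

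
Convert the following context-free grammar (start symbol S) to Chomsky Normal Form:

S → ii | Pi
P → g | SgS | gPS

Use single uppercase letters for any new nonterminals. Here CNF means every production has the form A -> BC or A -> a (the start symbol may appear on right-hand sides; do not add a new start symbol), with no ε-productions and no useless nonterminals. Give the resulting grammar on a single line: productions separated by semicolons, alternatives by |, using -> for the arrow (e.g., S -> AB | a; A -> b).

S -> BB | PB; A -> g; B -> i; C -> PS; D -> AS; P -> g | AC | SD

No ε-productions.
No unit productions to eliminate.
TERM: introduce A -> g, B -> i and substitute in every rule of length ≥2.
BIN: P -> APS becomes P -> AC, C -> PS; P -> SAS becomes P -> SD, D -> AS.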